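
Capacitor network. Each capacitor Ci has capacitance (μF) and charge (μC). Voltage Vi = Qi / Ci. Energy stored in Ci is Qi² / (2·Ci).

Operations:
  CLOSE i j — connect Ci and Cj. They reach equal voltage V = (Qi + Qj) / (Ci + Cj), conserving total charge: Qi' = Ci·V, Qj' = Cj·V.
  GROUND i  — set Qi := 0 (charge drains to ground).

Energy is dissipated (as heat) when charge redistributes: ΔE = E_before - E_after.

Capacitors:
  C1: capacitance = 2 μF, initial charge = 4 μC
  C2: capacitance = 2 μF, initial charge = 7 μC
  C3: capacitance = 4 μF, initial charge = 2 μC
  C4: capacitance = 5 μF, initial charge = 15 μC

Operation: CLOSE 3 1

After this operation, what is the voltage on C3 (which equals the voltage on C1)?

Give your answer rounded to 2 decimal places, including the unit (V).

Answer: 1.00 V

Derivation:
Initial: C1(2μF, Q=4μC, V=2.00V), C2(2μF, Q=7μC, V=3.50V), C3(4μF, Q=2μC, V=0.50V), C4(5μF, Q=15μC, V=3.00V)
Op 1: CLOSE 3-1: Q_total=6.00, C_total=6.00, V=1.00; Q3=4.00, Q1=2.00; dissipated=1.500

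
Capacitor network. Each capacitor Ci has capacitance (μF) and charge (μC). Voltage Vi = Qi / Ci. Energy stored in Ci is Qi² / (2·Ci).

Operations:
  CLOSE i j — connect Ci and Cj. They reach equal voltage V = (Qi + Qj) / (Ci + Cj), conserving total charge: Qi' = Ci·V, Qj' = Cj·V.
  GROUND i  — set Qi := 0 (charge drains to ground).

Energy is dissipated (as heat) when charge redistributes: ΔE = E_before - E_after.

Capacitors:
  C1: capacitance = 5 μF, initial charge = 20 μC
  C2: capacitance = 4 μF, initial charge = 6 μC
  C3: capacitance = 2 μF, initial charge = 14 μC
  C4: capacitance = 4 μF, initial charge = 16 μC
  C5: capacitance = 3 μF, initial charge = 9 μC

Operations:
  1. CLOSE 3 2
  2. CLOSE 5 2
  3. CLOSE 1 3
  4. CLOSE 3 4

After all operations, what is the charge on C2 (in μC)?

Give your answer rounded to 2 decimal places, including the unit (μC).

Initial: C1(5μF, Q=20μC, V=4.00V), C2(4μF, Q=6μC, V=1.50V), C3(2μF, Q=14μC, V=7.00V), C4(4μF, Q=16μC, V=4.00V), C5(3μF, Q=9μC, V=3.00V)
Op 1: CLOSE 3-2: Q_total=20.00, C_total=6.00, V=3.33; Q3=6.67, Q2=13.33; dissipated=20.167
Op 2: CLOSE 5-2: Q_total=22.33, C_total=7.00, V=3.19; Q5=9.57, Q2=12.76; dissipated=0.095
Op 3: CLOSE 1-3: Q_total=26.67, C_total=7.00, V=3.81; Q1=19.05, Q3=7.62; dissipated=0.317
Op 4: CLOSE 3-4: Q_total=23.62, C_total=6.00, V=3.94; Q3=7.87, Q4=15.75; dissipated=0.024
Final charges: Q1=19.05, Q2=12.76, Q3=7.87, Q4=15.75, Q5=9.57

Answer: 12.76 μC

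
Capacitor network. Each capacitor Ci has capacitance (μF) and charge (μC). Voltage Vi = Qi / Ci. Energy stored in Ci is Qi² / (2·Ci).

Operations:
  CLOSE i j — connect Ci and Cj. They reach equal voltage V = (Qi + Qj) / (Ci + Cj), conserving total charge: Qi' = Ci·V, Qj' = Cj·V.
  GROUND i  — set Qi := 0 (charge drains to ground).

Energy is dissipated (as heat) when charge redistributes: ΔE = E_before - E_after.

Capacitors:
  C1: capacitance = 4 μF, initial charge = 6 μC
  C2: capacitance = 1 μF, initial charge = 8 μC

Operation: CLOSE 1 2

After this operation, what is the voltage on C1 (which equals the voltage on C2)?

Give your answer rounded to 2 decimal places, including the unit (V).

Initial: C1(4μF, Q=6μC, V=1.50V), C2(1μF, Q=8μC, V=8.00V)
Op 1: CLOSE 1-2: Q_total=14.00, C_total=5.00, V=2.80; Q1=11.20, Q2=2.80; dissipated=16.900

Answer: 2.80 V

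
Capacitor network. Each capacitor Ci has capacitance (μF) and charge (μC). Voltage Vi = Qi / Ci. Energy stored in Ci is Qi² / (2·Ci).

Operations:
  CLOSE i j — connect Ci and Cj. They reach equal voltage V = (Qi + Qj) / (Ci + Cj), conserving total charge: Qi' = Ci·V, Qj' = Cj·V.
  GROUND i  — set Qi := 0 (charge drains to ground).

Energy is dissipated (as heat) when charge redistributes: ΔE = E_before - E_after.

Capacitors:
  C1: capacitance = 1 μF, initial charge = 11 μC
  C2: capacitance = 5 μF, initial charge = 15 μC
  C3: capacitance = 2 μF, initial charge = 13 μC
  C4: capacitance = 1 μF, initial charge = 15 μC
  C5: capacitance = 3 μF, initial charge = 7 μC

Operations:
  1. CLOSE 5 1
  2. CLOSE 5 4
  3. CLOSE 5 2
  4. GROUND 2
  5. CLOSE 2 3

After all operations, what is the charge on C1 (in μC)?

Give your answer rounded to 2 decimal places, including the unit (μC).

Initial: C1(1μF, Q=11μC, V=11.00V), C2(5μF, Q=15μC, V=3.00V), C3(2μF, Q=13μC, V=6.50V), C4(1μF, Q=15μC, V=15.00V), C5(3μF, Q=7μC, V=2.33V)
Op 1: CLOSE 5-1: Q_total=18.00, C_total=4.00, V=4.50; Q5=13.50, Q1=4.50; dissipated=28.167
Op 2: CLOSE 5-4: Q_total=28.50, C_total=4.00, V=7.12; Q5=21.38, Q4=7.12; dissipated=41.344
Op 3: CLOSE 5-2: Q_total=36.38, C_total=8.00, V=4.55; Q5=13.64, Q2=22.73; dissipated=15.952
Op 4: GROUND 2: Q2=0; energy lost=51.685
Op 5: CLOSE 2-3: Q_total=13.00, C_total=7.00, V=1.86; Q2=9.29, Q3=3.71; dissipated=30.179
Final charges: Q1=4.50, Q2=9.29, Q3=3.71, Q4=7.12, Q5=13.64

Answer: 4.50 μC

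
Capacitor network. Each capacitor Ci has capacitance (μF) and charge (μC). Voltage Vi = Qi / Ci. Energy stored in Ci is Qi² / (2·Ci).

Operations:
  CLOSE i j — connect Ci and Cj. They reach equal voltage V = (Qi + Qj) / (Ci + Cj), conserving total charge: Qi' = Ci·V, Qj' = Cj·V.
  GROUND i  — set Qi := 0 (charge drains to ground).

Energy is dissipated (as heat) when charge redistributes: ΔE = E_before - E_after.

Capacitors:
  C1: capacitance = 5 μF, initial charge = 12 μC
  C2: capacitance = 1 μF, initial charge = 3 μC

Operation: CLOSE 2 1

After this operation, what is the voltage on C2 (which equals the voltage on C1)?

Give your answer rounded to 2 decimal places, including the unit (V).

Answer: 2.50 V

Derivation:
Initial: C1(5μF, Q=12μC, V=2.40V), C2(1μF, Q=3μC, V=3.00V)
Op 1: CLOSE 2-1: Q_total=15.00, C_total=6.00, V=2.50; Q2=2.50, Q1=12.50; dissipated=0.150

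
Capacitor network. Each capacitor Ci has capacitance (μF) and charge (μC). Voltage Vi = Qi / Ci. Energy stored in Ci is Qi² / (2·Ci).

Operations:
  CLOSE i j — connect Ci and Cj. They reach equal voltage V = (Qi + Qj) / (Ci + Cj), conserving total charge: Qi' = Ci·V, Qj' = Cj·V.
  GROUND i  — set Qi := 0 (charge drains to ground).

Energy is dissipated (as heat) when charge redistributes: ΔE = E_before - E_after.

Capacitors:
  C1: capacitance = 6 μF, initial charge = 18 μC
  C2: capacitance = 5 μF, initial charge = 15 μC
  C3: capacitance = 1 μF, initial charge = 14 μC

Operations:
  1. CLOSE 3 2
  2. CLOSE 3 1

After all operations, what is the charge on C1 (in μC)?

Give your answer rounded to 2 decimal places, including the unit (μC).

Answer: 19.57 μC

Derivation:
Initial: C1(6μF, Q=18μC, V=3.00V), C2(5μF, Q=15μC, V=3.00V), C3(1μF, Q=14μC, V=14.00V)
Op 1: CLOSE 3-2: Q_total=29.00, C_total=6.00, V=4.83; Q3=4.83, Q2=24.17; dissipated=50.417
Op 2: CLOSE 3-1: Q_total=22.83, C_total=7.00, V=3.26; Q3=3.26, Q1=19.57; dissipated=1.440
Final charges: Q1=19.57, Q2=24.17, Q3=3.26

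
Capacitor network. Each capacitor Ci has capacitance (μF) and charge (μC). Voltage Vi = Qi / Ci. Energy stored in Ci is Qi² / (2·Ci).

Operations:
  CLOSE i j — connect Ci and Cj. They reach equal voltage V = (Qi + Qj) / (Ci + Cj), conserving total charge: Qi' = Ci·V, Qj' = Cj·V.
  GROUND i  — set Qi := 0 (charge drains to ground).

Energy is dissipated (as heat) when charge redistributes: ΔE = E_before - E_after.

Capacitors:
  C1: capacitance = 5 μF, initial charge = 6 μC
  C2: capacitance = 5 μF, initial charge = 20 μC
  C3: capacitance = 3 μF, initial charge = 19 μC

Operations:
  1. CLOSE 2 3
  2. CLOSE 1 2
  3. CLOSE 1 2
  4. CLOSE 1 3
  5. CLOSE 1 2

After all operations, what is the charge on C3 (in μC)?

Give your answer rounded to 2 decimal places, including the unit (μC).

Answer: 11.18 μC

Derivation:
Initial: C1(5μF, Q=6μC, V=1.20V), C2(5μF, Q=20μC, V=4.00V), C3(3μF, Q=19μC, V=6.33V)
Op 1: CLOSE 2-3: Q_total=39.00, C_total=8.00, V=4.88; Q2=24.38, Q3=14.62; dissipated=5.104
Op 2: CLOSE 1-2: Q_total=30.38, C_total=10.00, V=3.04; Q1=15.19, Q2=15.19; dissipated=16.882
Op 3: CLOSE 1-2: Q_total=30.38, C_total=10.00, V=3.04; Q1=15.19, Q2=15.19; dissipated=0.000
Op 4: CLOSE 1-3: Q_total=29.81, C_total=8.00, V=3.73; Q1=18.63, Q3=11.18; dissipated=3.165
Op 5: CLOSE 1-2: Q_total=33.82, C_total=10.00, V=3.38; Q1=16.91, Q2=16.91; dissipated=0.594
Final charges: Q1=16.91, Q2=16.91, Q3=11.18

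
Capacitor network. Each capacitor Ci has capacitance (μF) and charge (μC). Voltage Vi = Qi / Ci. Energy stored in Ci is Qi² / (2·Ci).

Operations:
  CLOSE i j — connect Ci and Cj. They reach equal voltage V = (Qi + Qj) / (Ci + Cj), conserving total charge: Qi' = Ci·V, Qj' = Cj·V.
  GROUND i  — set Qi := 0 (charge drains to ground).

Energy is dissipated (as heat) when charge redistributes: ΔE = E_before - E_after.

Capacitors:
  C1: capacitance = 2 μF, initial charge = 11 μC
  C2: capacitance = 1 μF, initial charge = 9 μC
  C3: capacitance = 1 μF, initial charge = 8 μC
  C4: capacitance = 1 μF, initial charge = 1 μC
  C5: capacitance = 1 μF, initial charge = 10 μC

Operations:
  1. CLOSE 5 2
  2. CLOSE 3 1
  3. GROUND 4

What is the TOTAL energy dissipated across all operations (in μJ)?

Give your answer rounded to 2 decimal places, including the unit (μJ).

Initial: C1(2μF, Q=11μC, V=5.50V), C2(1μF, Q=9μC, V=9.00V), C3(1μF, Q=8μC, V=8.00V), C4(1μF, Q=1μC, V=1.00V), C5(1μF, Q=10μC, V=10.00V)
Op 1: CLOSE 5-2: Q_total=19.00, C_total=2.00, V=9.50; Q5=9.50, Q2=9.50; dissipated=0.250
Op 2: CLOSE 3-1: Q_total=19.00, C_total=3.00, V=6.33; Q3=6.33, Q1=12.67; dissipated=2.083
Op 3: GROUND 4: Q4=0; energy lost=0.500
Total dissipated: 2.833 μJ

Answer: 2.83 μJ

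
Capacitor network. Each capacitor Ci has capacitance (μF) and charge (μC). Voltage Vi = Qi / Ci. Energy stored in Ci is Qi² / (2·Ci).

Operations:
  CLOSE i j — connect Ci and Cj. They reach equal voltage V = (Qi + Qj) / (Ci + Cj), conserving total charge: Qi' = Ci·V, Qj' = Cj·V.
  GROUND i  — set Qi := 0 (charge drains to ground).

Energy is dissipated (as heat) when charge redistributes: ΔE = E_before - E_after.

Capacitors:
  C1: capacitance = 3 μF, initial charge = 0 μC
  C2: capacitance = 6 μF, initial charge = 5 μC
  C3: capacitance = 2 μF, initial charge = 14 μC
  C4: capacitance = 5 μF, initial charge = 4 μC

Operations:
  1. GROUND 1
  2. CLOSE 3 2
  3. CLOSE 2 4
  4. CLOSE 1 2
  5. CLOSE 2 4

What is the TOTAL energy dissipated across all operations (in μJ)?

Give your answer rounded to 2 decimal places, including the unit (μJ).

Initial: C1(3μF, Q=0μC, V=0.00V), C2(6μF, Q=5μC, V=0.83V), C3(2μF, Q=14μC, V=7.00V), C4(5μF, Q=4μC, V=0.80V)
Op 1: GROUND 1: Q1=0; energy lost=0.000
Op 2: CLOSE 3-2: Q_total=19.00, C_total=8.00, V=2.38; Q3=4.75, Q2=14.25; dissipated=28.521
Op 3: CLOSE 2-4: Q_total=18.25, C_total=11.00, V=1.66; Q2=9.95, Q4=8.30; dissipated=3.383
Op 4: CLOSE 1-2: Q_total=9.95, C_total=9.00, V=1.11; Q1=3.32, Q2=6.64; dissipated=2.753
Op 5: CLOSE 2-4: Q_total=14.93, C_total=11.00, V=1.36; Q2=8.14, Q4=6.79; dissipated=0.417
Total dissipated: 35.073 μJ

Answer: 35.07 μJ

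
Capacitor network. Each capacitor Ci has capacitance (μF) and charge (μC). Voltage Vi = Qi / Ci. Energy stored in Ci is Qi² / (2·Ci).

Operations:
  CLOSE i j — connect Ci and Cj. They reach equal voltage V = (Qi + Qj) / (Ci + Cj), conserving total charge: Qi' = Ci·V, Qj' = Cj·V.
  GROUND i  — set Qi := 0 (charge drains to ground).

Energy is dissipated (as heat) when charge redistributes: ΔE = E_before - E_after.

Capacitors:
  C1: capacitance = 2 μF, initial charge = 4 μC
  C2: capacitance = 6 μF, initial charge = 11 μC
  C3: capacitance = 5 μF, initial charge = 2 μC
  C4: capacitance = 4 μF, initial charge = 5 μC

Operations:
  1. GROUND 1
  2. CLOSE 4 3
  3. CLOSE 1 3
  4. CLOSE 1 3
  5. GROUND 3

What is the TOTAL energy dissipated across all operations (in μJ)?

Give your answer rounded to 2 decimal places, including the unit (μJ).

Initial: C1(2μF, Q=4μC, V=2.00V), C2(6μF, Q=11μC, V=1.83V), C3(5μF, Q=2μC, V=0.40V), C4(4μF, Q=5μC, V=1.25V)
Op 1: GROUND 1: Q1=0; energy lost=4.000
Op 2: CLOSE 4-3: Q_total=7.00, C_total=9.00, V=0.78; Q4=3.11, Q3=3.89; dissipated=0.803
Op 3: CLOSE 1-3: Q_total=3.89, C_total=7.00, V=0.56; Q1=1.11, Q3=2.78; dissipated=0.432
Op 4: CLOSE 1-3: Q_total=3.89, C_total=7.00, V=0.56; Q1=1.11, Q3=2.78; dissipated=0.000
Op 5: GROUND 3: Q3=0; energy lost=0.772
Total dissipated: 6.006 μJ

Answer: 6.01 μJ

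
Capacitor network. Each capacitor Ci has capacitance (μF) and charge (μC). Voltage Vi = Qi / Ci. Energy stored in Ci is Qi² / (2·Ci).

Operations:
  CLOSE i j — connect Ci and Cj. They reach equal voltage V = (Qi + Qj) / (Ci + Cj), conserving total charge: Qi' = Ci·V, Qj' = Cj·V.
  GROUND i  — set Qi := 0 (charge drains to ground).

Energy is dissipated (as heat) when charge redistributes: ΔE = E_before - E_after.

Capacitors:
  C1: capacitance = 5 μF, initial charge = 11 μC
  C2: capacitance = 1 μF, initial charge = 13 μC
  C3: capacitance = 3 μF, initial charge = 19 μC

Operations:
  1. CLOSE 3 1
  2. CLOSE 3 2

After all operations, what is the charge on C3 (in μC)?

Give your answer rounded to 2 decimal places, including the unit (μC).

Answer: 18.19 μC

Derivation:
Initial: C1(5μF, Q=11μC, V=2.20V), C2(1μF, Q=13μC, V=13.00V), C3(3μF, Q=19μC, V=6.33V)
Op 1: CLOSE 3-1: Q_total=30.00, C_total=8.00, V=3.75; Q3=11.25, Q1=18.75; dissipated=16.017
Op 2: CLOSE 3-2: Q_total=24.25, C_total=4.00, V=6.06; Q3=18.19, Q2=6.06; dissipated=32.086
Final charges: Q1=18.75, Q2=6.06, Q3=18.19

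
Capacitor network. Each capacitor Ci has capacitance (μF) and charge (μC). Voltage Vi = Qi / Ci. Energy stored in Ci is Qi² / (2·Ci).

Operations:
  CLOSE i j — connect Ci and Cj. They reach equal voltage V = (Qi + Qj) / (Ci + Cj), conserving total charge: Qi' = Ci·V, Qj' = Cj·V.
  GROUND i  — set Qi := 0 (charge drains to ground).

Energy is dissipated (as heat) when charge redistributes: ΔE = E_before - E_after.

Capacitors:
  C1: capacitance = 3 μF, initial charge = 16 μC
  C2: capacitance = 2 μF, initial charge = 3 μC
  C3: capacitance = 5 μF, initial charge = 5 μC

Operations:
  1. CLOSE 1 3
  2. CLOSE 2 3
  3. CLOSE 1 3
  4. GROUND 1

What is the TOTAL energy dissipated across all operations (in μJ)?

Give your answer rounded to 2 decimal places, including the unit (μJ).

Initial: C1(3μF, Q=16μC, V=5.33V), C2(2μF, Q=3μC, V=1.50V), C3(5μF, Q=5μC, V=1.00V)
Op 1: CLOSE 1-3: Q_total=21.00, C_total=8.00, V=2.62; Q1=7.88, Q3=13.12; dissipated=17.604
Op 2: CLOSE 2-3: Q_total=16.12, C_total=7.00, V=2.30; Q2=4.61, Q3=11.52; dissipated=0.904
Op 3: CLOSE 1-3: Q_total=19.39, C_total=8.00, V=2.42; Q1=7.27, Q3=12.12; dissipated=0.097
Op 4: GROUND 1: Q1=0; energy lost=8.814
Total dissipated: 27.419 μJ

Answer: 27.42 μJ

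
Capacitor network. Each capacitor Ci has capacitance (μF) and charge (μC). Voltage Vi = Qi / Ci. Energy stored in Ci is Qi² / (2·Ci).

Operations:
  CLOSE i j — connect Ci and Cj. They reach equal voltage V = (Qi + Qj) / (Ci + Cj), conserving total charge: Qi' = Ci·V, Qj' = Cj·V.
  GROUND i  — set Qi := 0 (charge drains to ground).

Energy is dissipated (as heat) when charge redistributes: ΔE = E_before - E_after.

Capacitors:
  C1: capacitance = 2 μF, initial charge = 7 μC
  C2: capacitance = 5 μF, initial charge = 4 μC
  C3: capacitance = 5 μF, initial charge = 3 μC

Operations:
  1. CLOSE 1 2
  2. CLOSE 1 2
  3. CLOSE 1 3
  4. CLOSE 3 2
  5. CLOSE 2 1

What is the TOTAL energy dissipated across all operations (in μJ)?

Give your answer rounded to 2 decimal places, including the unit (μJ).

Answer: 6.57 μJ

Derivation:
Initial: C1(2μF, Q=7μC, V=3.50V), C2(5μF, Q=4μC, V=0.80V), C3(5μF, Q=3μC, V=0.60V)
Op 1: CLOSE 1-2: Q_total=11.00, C_total=7.00, V=1.57; Q1=3.14, Q2=7.86; dissipated=5.207
Op 2: CLOSE 1-2: Q_total=11.00, C_total=7.00, V=1.57; Q1=3.14, Q2=7.86; dissipated=0.000
Op 3: CLOSE 1-3: Q_total=6.14, C_total=7.00, V=0.88; Q1=1.76, Q3=4.39; dissipated=0.674
Op 4: CLOSE 3-2: Q_total=12.24, C_total=10.00, V=1.22; Q3=6.12, Q2=6.12; dissipated=0.602
Op 5: CLOSE 2-1: Q_total=7.88, C_total=7.00, V=1.13; Q2=5.63, Q1=2.25; dissipated=0.086
Total dissipated: 6.569 μJ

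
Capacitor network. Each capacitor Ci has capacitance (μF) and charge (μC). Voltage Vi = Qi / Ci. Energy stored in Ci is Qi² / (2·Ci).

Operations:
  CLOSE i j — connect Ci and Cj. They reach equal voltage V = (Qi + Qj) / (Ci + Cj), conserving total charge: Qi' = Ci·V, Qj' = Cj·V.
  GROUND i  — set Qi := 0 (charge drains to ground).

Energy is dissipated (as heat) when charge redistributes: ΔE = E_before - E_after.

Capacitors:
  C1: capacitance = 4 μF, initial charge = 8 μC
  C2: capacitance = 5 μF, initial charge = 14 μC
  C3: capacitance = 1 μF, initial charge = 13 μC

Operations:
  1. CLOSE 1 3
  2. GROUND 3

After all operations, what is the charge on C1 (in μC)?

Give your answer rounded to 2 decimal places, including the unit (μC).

Answer: 16.80 μC

Derivation:
Initial: C1(4μF, Q=8μC, V=2.00V), C2(5μF, Q=14μC, V=2.80V), C3(1μF, Q=13μC, V=13.00V)
Op 1: CLOSE 1-3: Q_total=21.00, C_total=5.00, V=4.20; Q1=16.80, Q3=4.20; dissipated=48.400
Op 2: GROUND 3: Q3=0; energy lost=8.820
Final charges: Q1=16.80, Q2=14.00, Q3=0.00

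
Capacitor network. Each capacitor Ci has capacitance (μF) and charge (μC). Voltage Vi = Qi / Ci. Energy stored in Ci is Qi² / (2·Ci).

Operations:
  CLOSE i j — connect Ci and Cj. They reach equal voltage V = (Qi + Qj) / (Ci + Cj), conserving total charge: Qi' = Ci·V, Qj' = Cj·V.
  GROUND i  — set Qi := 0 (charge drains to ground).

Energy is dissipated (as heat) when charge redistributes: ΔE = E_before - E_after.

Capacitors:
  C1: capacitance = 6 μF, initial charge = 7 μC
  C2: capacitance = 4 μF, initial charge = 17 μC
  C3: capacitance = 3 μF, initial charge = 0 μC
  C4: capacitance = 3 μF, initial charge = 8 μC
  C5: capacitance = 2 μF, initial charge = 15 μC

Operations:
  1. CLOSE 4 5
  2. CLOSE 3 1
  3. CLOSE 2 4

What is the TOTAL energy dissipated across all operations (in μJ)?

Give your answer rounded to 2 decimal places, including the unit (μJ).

Answer: 15.48 μJ

Derivation:
Initial: C1(6μF, Q=7μC, V=1.17V), C2(4μF, Q=17μC, V=4.25V), C3(3μF, Q=0μC, V=0.00V), C4(3μF, Q=8μC, V=2.67V), C5(2μF, Q=15μC, V=7.50V)
Op 1: CLOSE 4-5: Q_total=23.00, C_total=5.00, V=4.60; Q4=13.80, Q5=9.20; dissipated=14.017
Op 2: CLOSE 3-1: Q_total=7.00, C_total=9.00, V=0.78; Q3=2.33, Q1=4.67; dissipated=1.361
Op 3: CLOSE 2-4: Q_total=30.80, C_total=7.00, V=4.40; Q2=17.60, Q4=13.20; dissipated=0.105
Total dissipated: 15.483 μJ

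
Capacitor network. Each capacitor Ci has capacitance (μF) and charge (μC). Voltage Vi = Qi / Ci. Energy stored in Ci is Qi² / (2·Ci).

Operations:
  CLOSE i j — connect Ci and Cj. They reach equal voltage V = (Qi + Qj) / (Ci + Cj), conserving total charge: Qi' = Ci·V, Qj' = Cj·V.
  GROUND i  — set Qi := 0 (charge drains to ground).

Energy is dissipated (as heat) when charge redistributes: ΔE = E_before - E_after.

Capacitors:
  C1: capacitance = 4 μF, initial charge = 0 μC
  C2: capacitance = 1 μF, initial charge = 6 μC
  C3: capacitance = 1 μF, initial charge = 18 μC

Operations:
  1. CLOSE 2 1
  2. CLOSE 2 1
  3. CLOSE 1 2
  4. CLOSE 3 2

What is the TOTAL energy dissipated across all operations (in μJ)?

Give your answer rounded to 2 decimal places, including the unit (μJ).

Answer: 84.96 μJ

Derivation:
Initial: C1(4μF, Q=0μC, V=0.00V), C2(1μF, Q=6μC, V=6.00V), C3(1μF, Q=18μC, V=18.00V)
Op 1: CLOSE 2-1: Q_total=6.00, C_total=5.00, V=1.20; Q2=1.20, Q1=4.80; dissipated=14.400
Op 2: CLOSE 2-1: Q_total=6.00, C_total=5.00, V=1.20; Q2=1.20, Q1=4.80; dissipated=0.000
Op 3: CLOSE 1-2: Q_total=6.00, C_total=5.00, V=1.20; Q1=4.80, Q2=1.20; dissipated=0.000
Op 4: CLOSE 3-2: Q_total=19.20, C_total=2.00, V=9.60; Q3=9.60, Q2=9.60; dissipated=70.560
Total dissipated: 84.960 μJ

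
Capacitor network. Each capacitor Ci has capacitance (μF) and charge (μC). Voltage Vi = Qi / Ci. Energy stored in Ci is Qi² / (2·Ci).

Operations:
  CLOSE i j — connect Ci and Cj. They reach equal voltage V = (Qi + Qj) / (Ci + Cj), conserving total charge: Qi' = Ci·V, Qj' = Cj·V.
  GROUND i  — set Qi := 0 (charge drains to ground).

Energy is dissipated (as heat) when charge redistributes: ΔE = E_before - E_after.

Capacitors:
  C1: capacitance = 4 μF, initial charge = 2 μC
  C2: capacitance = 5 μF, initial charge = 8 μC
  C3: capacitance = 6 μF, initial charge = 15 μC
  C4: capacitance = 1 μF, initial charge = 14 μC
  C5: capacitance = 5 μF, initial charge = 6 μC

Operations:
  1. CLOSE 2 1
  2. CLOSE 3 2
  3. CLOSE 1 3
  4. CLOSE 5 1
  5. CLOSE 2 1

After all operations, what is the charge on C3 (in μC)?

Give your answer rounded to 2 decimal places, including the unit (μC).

Initial: C1(4μF, Q=2μC, V=0.50V), C2(5μF, Q=8μC, V=1.60V), C3(6μF, Q=15μC, V=2.50V), C4(1μF, Q=14μC, V=14.00V), C5(5μF, Q=6μC, V=1.20V)
Op 1: CLOSE 2-1: Q_total=10.00, C_total=9.00, V=1.11; Q2=5.56, Q1=4.44; dissipated=1.344
Op 2: CLOSE 3-2: Q_total=20.56, C_total=11.00, V=1.87; Q3=11.21, Q2=9.34; dissipated=2.630
Op 3: CLOSE 1-3: Q_total=15.66, C_total=10.00, V=1.57; Q1=6.26, Q3=9.39; dissipated=0.689
Op 4: CLOSE 5-1: Q_total=12.26, C_total=9.00, V=1.36; Q5=6.81, Q1=5.45; dissipated=0.149
Op 5: CLOSE 2-1: Q_total=14.79, C_total=9.00, V=1.64; Q2=8.22, Q1=6.57; dissipated=0.285
Final charges: Q1=6.57, Q2=8.22, Q3=9.39, Q4=14.00, Q5=6.81

Answer: 9.39 μC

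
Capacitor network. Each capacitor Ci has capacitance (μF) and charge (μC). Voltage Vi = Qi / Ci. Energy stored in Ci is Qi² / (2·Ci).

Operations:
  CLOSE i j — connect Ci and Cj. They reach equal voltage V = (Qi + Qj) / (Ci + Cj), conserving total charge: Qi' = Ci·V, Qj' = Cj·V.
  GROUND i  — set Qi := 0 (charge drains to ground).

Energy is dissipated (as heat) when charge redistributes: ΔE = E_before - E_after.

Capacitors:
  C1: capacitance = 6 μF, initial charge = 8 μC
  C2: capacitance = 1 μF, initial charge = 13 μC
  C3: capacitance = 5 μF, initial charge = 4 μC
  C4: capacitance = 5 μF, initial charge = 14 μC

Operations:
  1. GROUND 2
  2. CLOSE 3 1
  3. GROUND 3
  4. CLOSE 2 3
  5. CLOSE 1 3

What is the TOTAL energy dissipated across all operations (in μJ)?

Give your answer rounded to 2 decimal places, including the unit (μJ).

Initial: C1(6μF, Q=8μC, V=1.33V), C2(1μF, Q=13μC, V=13.00V), C3(5μF, Q=4μC, V=0.80V), C4(5μF, Q=14μC, V=2.80V)
Op 1: GROUND 2: Q2=0; energy lost=84.500
Op 2: CLOSE 3-1: Q_total=12.00, C_total=11.00, V=1.09; Q3=5.45, Q1=6.55; dissipated=0.388
Op 3: GROUND 3: Q3=0; energy lost=2.975
Op 4: CLOSE 2-3: Q_total=0.00, C_total=6.00, V=0.00; Q2=0.00, Q3=0.00; dissipated=0.000
Op 5: CLOSE 1-3: Q_total=6.55, C_total=11.00, V=0.60; Q1=3.57, Q3=2.98; dissipated=1.623
Total dissipated: 89.486 μJ

Answer: 89.49 μJ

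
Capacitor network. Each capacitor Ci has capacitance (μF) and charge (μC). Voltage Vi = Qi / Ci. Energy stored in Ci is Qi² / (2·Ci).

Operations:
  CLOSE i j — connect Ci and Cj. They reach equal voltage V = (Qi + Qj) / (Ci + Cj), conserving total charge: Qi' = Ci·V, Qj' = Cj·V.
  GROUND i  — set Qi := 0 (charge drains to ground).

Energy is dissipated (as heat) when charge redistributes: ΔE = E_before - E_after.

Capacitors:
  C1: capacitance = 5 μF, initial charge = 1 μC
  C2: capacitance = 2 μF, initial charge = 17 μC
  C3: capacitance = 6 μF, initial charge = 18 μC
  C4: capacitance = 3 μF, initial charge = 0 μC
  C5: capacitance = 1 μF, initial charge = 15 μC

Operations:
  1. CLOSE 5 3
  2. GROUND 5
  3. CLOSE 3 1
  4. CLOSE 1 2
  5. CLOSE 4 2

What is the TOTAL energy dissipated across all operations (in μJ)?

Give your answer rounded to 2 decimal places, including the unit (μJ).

Answer: 136.21 μJ

Derivation:
Initial: C1(5μF, Q=1μC, V=0.20V), C2(2μF, Q=17μC, V=8.50V), C3(6μF, Q=18μC, V=3.00V), C4(3μF, Q=0μC, V=0.00V), C5(1μF, Q=15μC, V=15.00V)
Op 1: CLOSE 5-3: Q_total=33.00, C_total=7.00, V=4.71; Q5=4.71, Q3=28.29; dissipated=61.714
Op 2: GROUND 5: Q5=0; energy lost=11.112
Op 3: CLOSE 3-1: Q_total=29.29, C_total=11.00, V=2.66; Q3=15.97, Q1=13.31; dissipated=27.789
Op 4: CLOSE 1-2: Q_total=30.31, C_total=7.00, V=4.33; Q1=21.65, Q2=8.66; dissipated=24.342
Op 5: CLOSE 4-2: Q_total=8.66, C_total=5.00, V=1.73; Q4=5.20, Q2=3.46; dissipated=11.251
Total dissipated: 136.208 μJ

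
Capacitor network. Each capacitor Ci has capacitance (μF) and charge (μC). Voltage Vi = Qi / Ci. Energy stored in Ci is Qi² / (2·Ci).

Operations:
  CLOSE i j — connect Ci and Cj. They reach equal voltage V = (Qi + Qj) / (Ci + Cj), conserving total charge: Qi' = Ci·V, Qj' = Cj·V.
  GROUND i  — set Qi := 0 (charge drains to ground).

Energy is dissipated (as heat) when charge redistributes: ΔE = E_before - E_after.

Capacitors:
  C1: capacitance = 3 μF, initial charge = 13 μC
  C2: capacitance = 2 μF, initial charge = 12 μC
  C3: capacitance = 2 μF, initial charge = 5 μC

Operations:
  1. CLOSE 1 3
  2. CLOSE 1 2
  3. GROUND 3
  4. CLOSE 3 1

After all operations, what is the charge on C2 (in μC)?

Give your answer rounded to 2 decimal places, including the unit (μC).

Initial: C1(3μF, Q=13μC, V=4.33V), C2(2μF, Q=12μC, V=6.00V), C3(2μF, Q=5μC, V=2.50V)
Op 1: CLOSE 1-3: Q_total=18.00, C_total=5.00, V=3.60; Q1=10.80, Q3=7.20; dissipated=2.017
Op 2: CLOSE 1-2: Q_total=22.80, C_total=5.00, V=4.56; Q1=13.68, Q2=9.12; dissipated=3.456
Op 3: GROUND 3: Q3=0; energy lost=12.960
Op 4: CLOSE 3-1: Q_total=13.68, C_total=5.00, V=2.74; Q3=5.47, Q1=8.21; dissipated=12.476
Final charges: Q1=8.21, Q2=9.12, Q3=5.47

Answer: 9.12 μC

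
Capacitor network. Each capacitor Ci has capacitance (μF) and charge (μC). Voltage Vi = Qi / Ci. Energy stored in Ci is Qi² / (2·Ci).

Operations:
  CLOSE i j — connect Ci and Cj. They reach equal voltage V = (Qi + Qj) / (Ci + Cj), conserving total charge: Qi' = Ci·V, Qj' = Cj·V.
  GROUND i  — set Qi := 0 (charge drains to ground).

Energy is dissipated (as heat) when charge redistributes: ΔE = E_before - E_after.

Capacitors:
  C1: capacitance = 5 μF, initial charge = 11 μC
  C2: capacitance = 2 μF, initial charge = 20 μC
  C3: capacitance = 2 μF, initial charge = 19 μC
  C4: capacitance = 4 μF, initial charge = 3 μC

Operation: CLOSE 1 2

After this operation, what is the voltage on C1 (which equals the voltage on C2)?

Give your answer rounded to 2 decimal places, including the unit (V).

Answer: 4.43 V

Derivation:
Initial: C1(5μF, Q=11μC, V=2.20V), C2(2μF, Q=20μC, V=10.00V), C3(2μF, Q=19μC, V=9.50V), C4(4μF, Q=3μC, V=0.75V)
Op 1: CLOSE 1-2: Q_total=31.00, C_total=7.00, V=4.43; Q1=22.14, Q2=8.86; dissipated=43.457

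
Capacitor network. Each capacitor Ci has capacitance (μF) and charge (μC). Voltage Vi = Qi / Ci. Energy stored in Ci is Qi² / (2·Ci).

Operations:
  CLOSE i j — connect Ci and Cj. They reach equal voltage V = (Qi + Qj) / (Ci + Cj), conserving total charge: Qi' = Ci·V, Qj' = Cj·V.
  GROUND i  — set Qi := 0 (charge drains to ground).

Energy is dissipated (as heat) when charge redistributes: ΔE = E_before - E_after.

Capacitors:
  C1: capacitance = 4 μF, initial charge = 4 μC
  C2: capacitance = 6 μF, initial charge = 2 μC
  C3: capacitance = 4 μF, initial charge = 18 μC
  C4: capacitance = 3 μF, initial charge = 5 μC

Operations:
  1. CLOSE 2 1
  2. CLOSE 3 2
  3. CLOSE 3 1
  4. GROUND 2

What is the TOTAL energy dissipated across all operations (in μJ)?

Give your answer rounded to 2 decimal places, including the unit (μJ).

Answer: 35.22 μJ

Derivation:
Initial: C1(4μF, Q=4μC, V=1.00V), C2(6μF, Q=2μC, V=0.33V), C3(4μF, Q=18μC, V=4.50V), C4(3μF, Q=5μC, V=1.67V)
Op 1: CLOSE 2-1: Q_total=6.00, C_total=10.00, V=0.60; Q2=3.60, Q1=2.40; dissipated=0.533
Op 2: CLOSE 3-2: Q_total=21.60, C_total=10.00, V=2.16; Q3=8.64, Q2=12.96; dissipated=18.252
Op 3: CLOSE 3-1: Q_total=11.04, C_total=8.00, V=1.38; Q3=5.52, Q1=5.52; dissipated=2.434
Op 4: GROUND 2: Q2=0; energy lost=13.997
Total dissipated: 35.216 μJ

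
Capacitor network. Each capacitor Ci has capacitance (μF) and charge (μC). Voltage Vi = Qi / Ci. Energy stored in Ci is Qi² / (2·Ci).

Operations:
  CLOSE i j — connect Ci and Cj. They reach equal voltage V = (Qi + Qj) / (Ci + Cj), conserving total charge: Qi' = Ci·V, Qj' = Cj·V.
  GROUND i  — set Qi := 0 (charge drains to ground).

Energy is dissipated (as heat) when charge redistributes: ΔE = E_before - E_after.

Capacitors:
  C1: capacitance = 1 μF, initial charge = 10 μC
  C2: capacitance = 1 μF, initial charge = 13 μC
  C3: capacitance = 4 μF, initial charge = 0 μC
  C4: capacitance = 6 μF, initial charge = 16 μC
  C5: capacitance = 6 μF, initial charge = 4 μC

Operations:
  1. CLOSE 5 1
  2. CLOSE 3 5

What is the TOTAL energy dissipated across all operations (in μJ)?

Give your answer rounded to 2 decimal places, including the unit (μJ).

Answer: 42.13 μJ

Derivation:
Initial: C1(1μF, Q=10μC, V=10.00V), C2(1μF, Q=13μC, V=13.00V), C3(4μF, Q=0μC, V=0.00V), C4(6μF, Q=16μC, V=2.67V), C5(6μF, Q=4μC, V=0.67V)
Op 1: CLOSE 5-1: Q_total=14.00, C_total=7.00, V=2.00; Q5=12.00, Q1=2.00; dissipated=37.333
Op 2: CLOSE 3-5: Q_total=12.00, C_total=10.00, V=1.20; Q3=4.80, Q5=7.20; dissipated=4.800
Total dissipated: 42.133 μJ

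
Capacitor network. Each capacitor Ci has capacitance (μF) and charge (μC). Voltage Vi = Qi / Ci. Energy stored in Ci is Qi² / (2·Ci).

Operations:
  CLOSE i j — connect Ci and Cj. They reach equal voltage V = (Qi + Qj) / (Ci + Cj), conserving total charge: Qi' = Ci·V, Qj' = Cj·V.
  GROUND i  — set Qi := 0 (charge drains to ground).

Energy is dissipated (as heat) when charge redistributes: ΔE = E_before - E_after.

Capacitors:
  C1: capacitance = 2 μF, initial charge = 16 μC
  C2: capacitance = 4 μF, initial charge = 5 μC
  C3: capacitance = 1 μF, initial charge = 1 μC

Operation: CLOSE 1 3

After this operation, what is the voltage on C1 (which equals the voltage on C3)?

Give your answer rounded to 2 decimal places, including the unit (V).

Initial: C1(2μF, Q=16μC, V=8.00V), C2(4μF, Q=5μC, V=1.25V), C3(1μF, Q=1μC, V=1.00V)
Op 1: CLOSE 1-3: Q_total=17.00, C_total=3.00, V=5.67; Q1=11.33, Q3=5.67; dissipated=16.333

Answer: 5.67 V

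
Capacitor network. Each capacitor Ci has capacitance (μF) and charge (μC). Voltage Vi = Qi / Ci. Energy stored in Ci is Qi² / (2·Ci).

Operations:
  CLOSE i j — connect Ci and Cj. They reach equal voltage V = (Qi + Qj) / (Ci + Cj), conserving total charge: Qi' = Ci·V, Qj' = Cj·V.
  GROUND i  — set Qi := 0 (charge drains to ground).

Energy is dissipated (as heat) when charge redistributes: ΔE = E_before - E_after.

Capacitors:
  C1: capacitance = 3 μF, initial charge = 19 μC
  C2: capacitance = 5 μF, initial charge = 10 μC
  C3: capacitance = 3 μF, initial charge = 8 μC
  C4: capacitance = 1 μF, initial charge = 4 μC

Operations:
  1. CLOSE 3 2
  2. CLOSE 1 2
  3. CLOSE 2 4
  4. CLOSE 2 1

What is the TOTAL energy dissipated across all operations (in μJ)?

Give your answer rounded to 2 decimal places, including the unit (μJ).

Initial: C1(3μF, Q=19μC, V=6.33V), C2(5μF, Q=10μC, V=2.00V), C3(3μF, Q=8μC, V=2.67V), C4(1μF, Q=4μC, V=4.00V)
Op 1: CLOSE 3-2: Q_total=18.00, C_total=8.00, V=2.25; Q3=6.75, Q2=11.25; dissipated=0.417
Op 2: CLOSE 1-2: Q_total=30.25, C_total=8.00, V=3.78; Q1=11.34, Q2=18.91; dissipated=15.632
Op 3: CLOSE 2-4: Q_total=22.91, C_total=6.00, V=3.82; Q2=19.09, Q4=3.82; dissipated=0.020
Op 4: CLOSE 2-1: Q_total=30.43, C_total=8.00, V=3.80; Q2=19.02, Q1=11.41; dissipated=0.001
Total dissipated: 16.069 μJ

Answer: 16.07 μJ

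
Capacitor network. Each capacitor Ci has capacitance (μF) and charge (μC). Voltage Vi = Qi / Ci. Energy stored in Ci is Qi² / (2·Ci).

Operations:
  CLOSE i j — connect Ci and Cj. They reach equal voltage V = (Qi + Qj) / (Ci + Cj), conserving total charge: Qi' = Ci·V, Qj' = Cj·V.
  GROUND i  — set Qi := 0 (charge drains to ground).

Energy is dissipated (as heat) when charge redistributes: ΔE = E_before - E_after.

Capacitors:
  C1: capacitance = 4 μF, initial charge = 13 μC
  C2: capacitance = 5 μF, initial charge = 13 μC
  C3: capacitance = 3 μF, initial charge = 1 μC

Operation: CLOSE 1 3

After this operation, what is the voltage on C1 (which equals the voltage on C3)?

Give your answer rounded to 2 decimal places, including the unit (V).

Answer: 2.00 V

Derivation:
Initial: C1(4μF, Q=13μC, V=3.25V), C2(5μF, Q=13μC, V=2.60V), C3(3μF, Q=1μC, V=0.33V)
Op 1: CLOSE 1-3: Q_total=14.00, C_total=7.00, V=2.00; Q1=8.00, Q3=6.00; dissipated=7.292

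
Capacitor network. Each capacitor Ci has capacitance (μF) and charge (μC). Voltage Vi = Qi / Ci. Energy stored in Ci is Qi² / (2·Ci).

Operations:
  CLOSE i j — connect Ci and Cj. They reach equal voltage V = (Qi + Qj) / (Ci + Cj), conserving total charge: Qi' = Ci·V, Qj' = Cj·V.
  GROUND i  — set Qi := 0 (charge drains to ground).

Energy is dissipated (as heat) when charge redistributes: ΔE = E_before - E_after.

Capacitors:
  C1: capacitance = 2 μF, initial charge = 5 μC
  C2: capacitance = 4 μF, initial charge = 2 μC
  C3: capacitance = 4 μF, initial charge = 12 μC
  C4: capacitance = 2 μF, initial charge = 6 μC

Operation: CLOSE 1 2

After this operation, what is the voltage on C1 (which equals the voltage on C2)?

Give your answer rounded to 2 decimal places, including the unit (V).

Answer: 1.17 V

Derivation:
Initial: C1(2μF, Q=5μC, V=2.50V), C2(4μF, Q=2μC, V=0.50V), C3(4μF, Q=12μC, V=3.00V), C4(2μF, Q=6μC, V=3.00V)
Op 1: CLOSE 1-2: Q_total=7.00, C_total=6.00, V=1.17; Q1=2.33, Q2=4.67; dissipated=2.667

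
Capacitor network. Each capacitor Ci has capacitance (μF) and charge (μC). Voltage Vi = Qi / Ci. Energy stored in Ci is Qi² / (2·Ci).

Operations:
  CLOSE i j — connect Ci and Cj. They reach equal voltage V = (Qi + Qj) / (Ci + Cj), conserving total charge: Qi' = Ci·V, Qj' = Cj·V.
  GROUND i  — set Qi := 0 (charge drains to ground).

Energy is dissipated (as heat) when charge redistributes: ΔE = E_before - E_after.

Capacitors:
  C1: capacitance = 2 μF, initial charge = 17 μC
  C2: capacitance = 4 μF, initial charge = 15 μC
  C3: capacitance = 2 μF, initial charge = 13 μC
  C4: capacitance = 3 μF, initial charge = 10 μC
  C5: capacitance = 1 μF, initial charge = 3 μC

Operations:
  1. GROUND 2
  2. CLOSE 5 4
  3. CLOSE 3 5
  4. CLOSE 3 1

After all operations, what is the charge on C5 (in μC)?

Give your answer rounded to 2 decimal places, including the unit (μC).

Answer: 5.42 μC

Derivation:
Initial: C1(2μF, Q=17μC, V=8.50V), C2(4μF, Q=15μC, V=3.75V), C3(2μF, Q=13μC, V=6.50V), C4(3μF, Q=10μC, V=3.33V), C5(1μF, Q=3μC, V=3.00V)
Op 1: GROUND 2: Q2=0; energy lost=28.125
Op 2: CLOSE 5-4: Q_total=13.00, C_total=4.00, V=3.25; Q5=3.25, Q4=9.75; dissipated=0.042
Op 3: CLOSE 3-5: Q_total=16.25, C_total=3.00, V=5.42; Q3=10.83, Q5=5.42; dissipated=3.521
Op 4: CLOSE 3-1: Q_total=27.83, C_total=4.00, V=6.96; Q3=13.92, Q1=13.92; dissipated=4.753
Final charges: Q1=13.92, Q2=0.00, Q3=13.92, Q4=9.75, Q5=5.42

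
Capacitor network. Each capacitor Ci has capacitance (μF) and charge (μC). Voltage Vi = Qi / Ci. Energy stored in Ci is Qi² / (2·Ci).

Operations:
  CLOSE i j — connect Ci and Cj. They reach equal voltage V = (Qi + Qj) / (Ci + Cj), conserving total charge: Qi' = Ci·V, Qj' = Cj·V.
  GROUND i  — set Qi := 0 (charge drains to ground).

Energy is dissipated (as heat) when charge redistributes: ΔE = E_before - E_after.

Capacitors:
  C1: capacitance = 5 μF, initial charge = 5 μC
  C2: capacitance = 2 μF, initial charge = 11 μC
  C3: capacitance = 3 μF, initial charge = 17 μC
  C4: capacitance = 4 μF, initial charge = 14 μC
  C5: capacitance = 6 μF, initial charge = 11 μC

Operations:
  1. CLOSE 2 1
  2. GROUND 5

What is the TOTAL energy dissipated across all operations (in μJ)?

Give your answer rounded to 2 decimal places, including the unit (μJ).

Initial: C1(5μF, Q=5μC, V=1.00V), C2(2μF, Q=11μC, V=5.50V), C3(3μF, Q=17μC, V=5.67V), C4(4μF, Q=14μC, V=3.50V), C5(6μF, Q=11μC, V=1.83V)
Op 1: CLOSE 2-1: Q_total=16.00, C_total=7.00, V=2.29; Q2=4.57, Q1=11.43; dissipated=14.464
Op 2: GROUND 5: Q5=0; energy lost=10.083
Total dissipated: 24.548 μJ

Answer: 24.55 μJ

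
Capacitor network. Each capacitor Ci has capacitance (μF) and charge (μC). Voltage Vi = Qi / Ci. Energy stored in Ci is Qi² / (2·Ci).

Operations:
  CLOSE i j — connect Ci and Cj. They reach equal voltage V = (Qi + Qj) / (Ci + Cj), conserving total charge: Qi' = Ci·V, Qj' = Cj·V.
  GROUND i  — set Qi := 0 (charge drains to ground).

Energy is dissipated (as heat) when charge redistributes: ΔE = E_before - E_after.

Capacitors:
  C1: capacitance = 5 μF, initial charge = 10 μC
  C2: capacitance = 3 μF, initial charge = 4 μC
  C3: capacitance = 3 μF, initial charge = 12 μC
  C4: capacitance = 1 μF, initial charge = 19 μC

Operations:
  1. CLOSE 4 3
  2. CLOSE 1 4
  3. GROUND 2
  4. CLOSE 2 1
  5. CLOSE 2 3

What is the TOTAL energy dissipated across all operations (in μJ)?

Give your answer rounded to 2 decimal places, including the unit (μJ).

Initial: C1(5μF, Q=10μC, V=2.00V), C2(3μF, Q=4μC, V=1.33V), C3(3μF, Q=12μC, V=4.00V), C4(1μF, Q=19μC, V=19.00V)
Op 1: CLOSE 4-3: Q_total=31.00, C_total=4.00, V=7.75; Q4=7.75, Q3=23.25; dissipated=84.375
Op 2: CLOSE 1-4: Q_total=17.75, C_total=6.00, V=2.96; Q1=14.79, Q4=2.96; dissipated=13.776
Op 3: GROUND 2: Q2=0; energy lost=2.667
Op 4: CLOSE 2-1: Q_total=14.79, C_total=8.00, V=1.85; Q2=5.55, Q1=9.24; dissipated=8.205
Op 5: CLOSE 2-3: Q_total=28.80, C_total=6.00, V=4.80; Q2=14.40, Q3=14.40; dissipated=26.117
Total dissipated: 135.139 μJ

Answer: 135.14 μJ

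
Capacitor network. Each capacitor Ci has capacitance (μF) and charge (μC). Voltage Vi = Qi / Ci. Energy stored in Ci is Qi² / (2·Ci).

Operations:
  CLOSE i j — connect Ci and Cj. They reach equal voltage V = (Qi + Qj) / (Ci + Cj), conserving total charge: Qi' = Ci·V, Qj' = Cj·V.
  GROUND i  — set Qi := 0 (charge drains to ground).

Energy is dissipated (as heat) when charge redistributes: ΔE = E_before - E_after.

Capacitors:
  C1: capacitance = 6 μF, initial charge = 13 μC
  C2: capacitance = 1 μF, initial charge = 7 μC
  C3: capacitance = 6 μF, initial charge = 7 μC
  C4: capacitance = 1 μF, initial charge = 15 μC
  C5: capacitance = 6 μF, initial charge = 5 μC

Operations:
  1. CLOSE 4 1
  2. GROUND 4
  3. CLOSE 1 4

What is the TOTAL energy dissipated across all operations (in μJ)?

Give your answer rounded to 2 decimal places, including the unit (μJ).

Answer: 85.44 μJ

Derivation:
Initial: C1(6μF, Q=13μC, V=2.17V), C2(1μF, Q=7μC, V=7.00V), C3(6μF, Q=7μC, V=1.17V), C4(1μF, Q=15μC, V=15.00V), C5(6μF, Q=5μC, V=0.83V)
Op 1: CLOSE 4-1: Q_total=28.00, C_total=7.00, V=4.00; Q4=4.00, Q1=24.00; dissipated=70.583
Op 2: GROUND 4: Q4=0; energy lost=8.000
Op 3: CLOSE 1-4: Q_total=24.00, C_total=7.00, V=3.43; Q1=20.57, Q4=3.43; dissipated=6.857
Total dissipated: 85.440 μJ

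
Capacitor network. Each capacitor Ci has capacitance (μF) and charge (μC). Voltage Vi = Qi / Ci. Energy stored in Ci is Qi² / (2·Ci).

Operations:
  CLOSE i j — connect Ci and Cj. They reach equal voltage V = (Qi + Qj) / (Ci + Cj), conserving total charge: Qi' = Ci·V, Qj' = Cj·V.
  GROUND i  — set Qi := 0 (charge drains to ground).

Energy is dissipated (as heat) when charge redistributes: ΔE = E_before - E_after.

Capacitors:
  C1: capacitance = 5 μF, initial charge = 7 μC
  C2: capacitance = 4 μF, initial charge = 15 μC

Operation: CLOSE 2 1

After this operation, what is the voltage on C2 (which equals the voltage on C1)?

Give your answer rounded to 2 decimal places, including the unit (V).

Initial: C1(5μF, Q=7μC, V=1.40V), C2(4μF, Q=15μC, V=3.75V)
Op 1: CLOSE 2-1: Q_total=22.00, C_total=9.00, V=2.44; Q2=9.78, Q1=12.22; dissipated=6.136

Answer: 2.44 V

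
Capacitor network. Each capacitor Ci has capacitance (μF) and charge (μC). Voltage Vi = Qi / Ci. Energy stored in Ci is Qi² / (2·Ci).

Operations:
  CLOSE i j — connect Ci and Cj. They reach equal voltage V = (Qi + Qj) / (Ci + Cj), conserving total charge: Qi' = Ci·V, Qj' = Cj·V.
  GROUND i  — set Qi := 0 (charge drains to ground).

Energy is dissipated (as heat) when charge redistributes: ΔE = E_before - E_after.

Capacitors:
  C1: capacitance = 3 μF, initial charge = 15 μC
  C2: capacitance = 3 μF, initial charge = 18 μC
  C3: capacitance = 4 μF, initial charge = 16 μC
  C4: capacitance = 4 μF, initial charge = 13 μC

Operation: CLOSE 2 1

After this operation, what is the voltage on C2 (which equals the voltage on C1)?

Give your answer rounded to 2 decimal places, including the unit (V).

Answer: 5.50 V

Derivation:
Initial: C1(3μF, Q=15μC, V=5.00V), C2(3μF, Q=18μC, V=6.00V), C3(4μF, Q=16μC, V=4.00V), C4(4μF, Q=13μC, V=3.25V)
Op 1: CLOSE 2-1: Q_total=33.00, C_total=6.00, V=5.50; Q2=16.50, Q1=16.50; dissipated=0.750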